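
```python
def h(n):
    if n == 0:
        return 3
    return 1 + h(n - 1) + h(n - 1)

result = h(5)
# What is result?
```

h(n) = 1 + 2·h(n-1), h(0)=3. Closed form: (3+1)·2^5 - 1 = 127.

Answer: 127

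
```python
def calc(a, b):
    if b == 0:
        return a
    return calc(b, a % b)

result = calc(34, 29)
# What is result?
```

calc(34, 29) -> calc(29, 5) -> calc(5, 4) -> calc(4, 1) -> calc(1, 0) -> 1

Answer: 1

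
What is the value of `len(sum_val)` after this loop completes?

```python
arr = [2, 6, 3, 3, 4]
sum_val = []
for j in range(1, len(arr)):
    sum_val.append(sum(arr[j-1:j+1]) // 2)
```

Number of 2-element averages
`sum_val` takes the values: [] → [4] → [4, 4] → [4, 4, 3] → [4, 4, 3, 3]
So `len(sum_val)` = 4

Answer: 4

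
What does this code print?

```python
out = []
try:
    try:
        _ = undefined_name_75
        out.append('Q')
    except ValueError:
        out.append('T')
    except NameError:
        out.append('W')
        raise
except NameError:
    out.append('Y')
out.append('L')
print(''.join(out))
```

Execution trace: 'W' (inner except NameError) → 'Y' (outer except NameError) → 'L' (after the try/except). Output: WYL

Answer: WYL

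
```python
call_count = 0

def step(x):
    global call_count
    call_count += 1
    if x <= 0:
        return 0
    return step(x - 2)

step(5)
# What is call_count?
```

Linear recursion stepping by 2: 4 calls from x=5 down to ≤0.

Answer: 4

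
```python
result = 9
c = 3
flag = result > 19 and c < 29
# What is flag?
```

Trace:
`result = 9` → result = 9
`c = 3` → c = 3
`flag = result > 19 and c < 29` → flag = False
So flag = False

Answer: False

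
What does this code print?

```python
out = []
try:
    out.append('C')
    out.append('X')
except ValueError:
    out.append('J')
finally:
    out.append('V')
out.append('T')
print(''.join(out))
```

Execution trace: 'C' (try body) → 'X' (try body, no exception) → 'V' (finally) → 'T' (after the try/except). Output: CXVT

Answer: CXVT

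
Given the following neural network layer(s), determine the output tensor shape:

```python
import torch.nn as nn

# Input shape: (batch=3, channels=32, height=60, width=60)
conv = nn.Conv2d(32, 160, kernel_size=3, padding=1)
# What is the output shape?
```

Input: (3, 32, 60, 60) -> Output: (3, 160, 60, 60)

Answer: (3, 160, 60, 60)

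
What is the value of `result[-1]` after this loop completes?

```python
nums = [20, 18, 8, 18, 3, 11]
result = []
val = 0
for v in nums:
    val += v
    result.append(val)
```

Cumulative sum ends at 78
`result` takes the values: [] → [20] → [20, 38] → [20, 38, 46] → [20, 38, 46, 64] → [20, 38, 46, 64, 67] → [20, 38, 46, 64, 67, 78]
So `result[-1]` = 78

Answer: 78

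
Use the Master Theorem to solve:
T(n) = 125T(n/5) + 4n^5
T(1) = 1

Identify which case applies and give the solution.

a=125, b=5, f(n)=4n^5. log_5(125) = 3. Since c=5 > 3 and the regularity condition holds (125(n/5)^5 = (125/5^5)n^5 with 125/5^5 < 1), Case 3 applies: T(n) = Θ(f(n)) = O(n^5).

Answer: O(n^5) - Case 3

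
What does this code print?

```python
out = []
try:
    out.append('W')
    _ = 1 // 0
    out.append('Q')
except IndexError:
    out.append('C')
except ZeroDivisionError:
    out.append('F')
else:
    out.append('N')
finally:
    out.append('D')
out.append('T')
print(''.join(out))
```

Execution trace: 'W' (try body) → 'F' (except ZeroDivisionError) → 'D' (finally) → 'T' (after the try/except). Output: WFDT

Answer: WFDT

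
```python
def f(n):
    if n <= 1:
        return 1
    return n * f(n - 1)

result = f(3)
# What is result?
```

f(3) = 3 * 2 * 1 = 6

Answer: 6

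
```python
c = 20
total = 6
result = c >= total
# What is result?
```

Trace:
`c = 20` → c = 20
`total = 6` → total = 6
`result = c >= total` → result = True
So result = True

Answer: True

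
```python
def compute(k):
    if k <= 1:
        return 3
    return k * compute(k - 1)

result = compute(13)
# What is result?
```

compute(13) = 13 * 12 * 11 * 10 * 9 * 8 * 7 * 6 * 5 * 4 * 3 * 2 * 3 = 18681062400

Answer: 18681062400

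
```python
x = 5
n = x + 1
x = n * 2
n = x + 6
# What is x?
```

Trace:
`x = 5` → x = 5
`n = x + 1` → n = 6
`x = n * 2` → x = 12
`n = x + 6` → n = 18
So x = 12

Answer: 12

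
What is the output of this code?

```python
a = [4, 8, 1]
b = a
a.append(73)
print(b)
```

Key concept: basic list aliasing.
Step by step:
`a = [4, 8, 1]` → a = [4, 8, 1]
`b = a` → b = [4, 8, 1] (same object as a)
`a.append(73)` → a = [4, 8, 1, 73] (same object as b); b = [4, 8, 1, 73] (same object as a)
`print(b)` → prints [4, 8, 1, 73]

Answer: [4, 8, 1, 73]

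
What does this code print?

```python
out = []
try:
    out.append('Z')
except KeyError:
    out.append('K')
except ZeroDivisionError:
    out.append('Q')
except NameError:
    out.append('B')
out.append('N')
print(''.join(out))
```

Execution trace: 'Z' (try body, no exception) → 'N' (after the try/except). Output: ZN

Answer: ZN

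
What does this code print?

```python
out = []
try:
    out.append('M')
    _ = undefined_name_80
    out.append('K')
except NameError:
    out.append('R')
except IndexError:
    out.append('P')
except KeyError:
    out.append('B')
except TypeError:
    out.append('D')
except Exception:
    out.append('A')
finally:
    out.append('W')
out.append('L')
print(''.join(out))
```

Execution trace: 'M' (try body) → 'R' (except NameError) → 'W' (finally) → 'L' (after the try/except). Output: MRWL

Answer: MRWL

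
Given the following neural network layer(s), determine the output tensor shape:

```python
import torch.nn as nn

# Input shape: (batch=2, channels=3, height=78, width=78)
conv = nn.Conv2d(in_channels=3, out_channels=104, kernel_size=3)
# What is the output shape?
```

Input: (2, 3, 78, 78) -> Output: (2, 104, 76, 76)

Answer: (2, 104, 76, 76)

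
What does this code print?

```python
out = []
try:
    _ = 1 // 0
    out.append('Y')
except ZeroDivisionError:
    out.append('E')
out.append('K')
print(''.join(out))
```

Execution trace: 'E' (except ZeroDivisionError) → 'K' (after the try/except). Output: EK

Answer: EK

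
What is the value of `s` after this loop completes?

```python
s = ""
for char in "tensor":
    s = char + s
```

Reverse 'tensor'
`s` takes the values: "" → "t" → "et" → "net" → "snet" → "osnet" → "rosnet"

Answer: "rosnet"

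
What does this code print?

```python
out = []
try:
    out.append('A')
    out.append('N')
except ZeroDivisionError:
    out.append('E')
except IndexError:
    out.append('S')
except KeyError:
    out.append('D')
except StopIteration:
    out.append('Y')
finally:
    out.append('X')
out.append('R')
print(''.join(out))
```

Execution trace: 'A' (try body) → 'N' (try body, no exception) → 'X' (finally) → 'R' (after the try/except). Output: ANXR

Answer: ANXR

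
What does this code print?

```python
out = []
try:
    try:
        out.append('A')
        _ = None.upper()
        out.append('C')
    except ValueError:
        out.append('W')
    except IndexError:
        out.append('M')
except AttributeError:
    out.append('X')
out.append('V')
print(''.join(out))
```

Execution trace: 'A' (inner try body) → 'X' (outer except AttributeError) → 'V' (after the try/except). Output: AXV

Answer: AXV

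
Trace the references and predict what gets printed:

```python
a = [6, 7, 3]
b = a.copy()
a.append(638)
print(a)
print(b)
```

Key concept: list.copy() creates independent copy.
Step by step:
`a = [6, 7, 3]` → a = [6, 7, 3]
`b = a.copy()` → b = [6, 7, 3]
`a.append(638)` → a = [6, 7, 3, 638]
`print(a)` → prints [6, 7, 3, 638]
`print(b)` → prints [6, 7, 3]

Answer:
[6, 7, 3, 638]
[6, 7, 3]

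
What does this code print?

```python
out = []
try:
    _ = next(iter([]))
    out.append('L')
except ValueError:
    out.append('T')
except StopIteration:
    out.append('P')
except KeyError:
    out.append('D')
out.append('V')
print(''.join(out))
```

Execution trace: 'P' (except StopIteration) → 'V' (after the try/except). Output: PV

Answer: PV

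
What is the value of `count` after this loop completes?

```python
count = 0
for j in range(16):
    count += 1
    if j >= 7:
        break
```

Loop breaks when j reaches 7, count is 8
`count` takes the values: 0 → 1 → 2 → 3 → 4 → 5 → 6 → 7 → 8

Answer: 8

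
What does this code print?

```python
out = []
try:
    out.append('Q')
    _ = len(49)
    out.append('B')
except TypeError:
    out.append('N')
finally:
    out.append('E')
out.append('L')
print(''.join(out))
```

Execution trace: 'Q' (try body) → 'N' (except TypeError) → 'E' (finally) → 'L' (after the try/except). Output: QNEL

Answer: QNEL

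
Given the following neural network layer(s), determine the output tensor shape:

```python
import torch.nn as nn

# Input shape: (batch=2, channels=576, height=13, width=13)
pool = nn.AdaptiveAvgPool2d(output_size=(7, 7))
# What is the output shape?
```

Input: (2, 576, 13, 13) -> Output: (2, 576, 7, 7)

Answer: (2, 576, 7, 7)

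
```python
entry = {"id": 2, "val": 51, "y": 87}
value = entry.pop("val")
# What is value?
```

Trace:
`entry = {"id": 2, "val": 51, "y": 87}` → entry = {'id': 2, 'val': 51, 'y': 87}
`value = entry.pop("val")` → entry = {'id': 2, 'y': 87}; value = 51
So value = 51

Answer: 51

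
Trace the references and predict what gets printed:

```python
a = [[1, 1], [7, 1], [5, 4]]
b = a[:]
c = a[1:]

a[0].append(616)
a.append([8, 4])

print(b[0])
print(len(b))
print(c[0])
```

Key concept: slice with nested mutation.
Step by step:
`a = [[1, 1], [7, 1], [5, 4]]` → a = [[1, 1], [7, 1], [5, 4]]
`b = a[:]` → b = [[1, 1], [7, 1], [5, 4]]
`c = a[1:]` → c = [[7, 1], [5, 4]]
`a[0].append(616)` → a = [[1, 1, 616], [7, 1], [5, 4]]; b = [[1, 1, 616], [7, 1], [5, 4]]
`a.append([8, 4])` → a = [[1, 1, 616], [7, 1], [5, 4], [8, 4]]
`print(b[0])` → prints [1, 1, 616]
`print(len(b))` → prints 3
`print(c[0])` → prints [7, 1]

Answer:
[1, 1, 616]
3
[7, 1]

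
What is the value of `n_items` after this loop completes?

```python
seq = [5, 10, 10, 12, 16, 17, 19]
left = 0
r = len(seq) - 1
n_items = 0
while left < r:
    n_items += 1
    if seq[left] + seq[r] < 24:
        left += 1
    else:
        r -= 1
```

Steps to find pair summing to 24
`n_items` takes the values: 0 → 1 → 2 → 3 → 4 → 5 → 6

Answer: 6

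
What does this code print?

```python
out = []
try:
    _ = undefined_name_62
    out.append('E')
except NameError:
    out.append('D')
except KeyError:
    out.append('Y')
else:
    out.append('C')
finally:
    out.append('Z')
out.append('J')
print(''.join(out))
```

Execution trace: 'D' (except NameError) → 'Z' (finally) → 'J' (after the try/except). Output: DZJ

Answer: DZJ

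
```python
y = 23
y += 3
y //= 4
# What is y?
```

Trace:
`y = 23` → y = 23
`y += 3` → y = 26
`y //= 4` → y = 6
So y = 6

Answer: 6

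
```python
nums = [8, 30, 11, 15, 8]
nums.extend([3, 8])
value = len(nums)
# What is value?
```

Trace:
`nums = [8, 30, 11, 15, 8]` → nums = [8, 30, 11, 15, 8]
`nums.extend([3, 8])` → nums = [8, 30, 11, 15, 8, 3, 8]
`value = len(nums)` → value = 7
So value = 7

Answer: 7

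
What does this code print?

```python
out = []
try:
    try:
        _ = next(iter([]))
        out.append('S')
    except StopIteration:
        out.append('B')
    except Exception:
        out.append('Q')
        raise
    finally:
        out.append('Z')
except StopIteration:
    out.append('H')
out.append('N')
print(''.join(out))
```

Execution trace: 'B' (inner except StopIteration) → 'Z' (inner finally) → 'N' (after the try/except). Output: BZN

Answer: BZN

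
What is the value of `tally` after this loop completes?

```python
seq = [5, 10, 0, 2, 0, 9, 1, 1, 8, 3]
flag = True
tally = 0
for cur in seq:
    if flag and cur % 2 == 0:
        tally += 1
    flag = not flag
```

Count even values at even positions
`tally` takes the values: 0 → 1 → 2 → 3

Answer: 3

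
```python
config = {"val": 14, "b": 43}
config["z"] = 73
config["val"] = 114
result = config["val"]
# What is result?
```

Trace:
`config = {"val": 14, "b": 43}` → config = {'val': 14, 'b': 43}
`config["z"] = 73` → config = {'val': 14, 'b': 43, 'z': 73}
`config["val"] = 114` → config = {'val': 114, 'b': 43, 'z': 73}
`result = config["val"]` → result = 114
So result = 114

Answer: 114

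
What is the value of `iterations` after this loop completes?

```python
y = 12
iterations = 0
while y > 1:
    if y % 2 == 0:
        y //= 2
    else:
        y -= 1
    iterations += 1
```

Steps to reduce 12 to 1
`iterations` takes the values: 0 → 1 → 2 → 3 → 4

Answer: 4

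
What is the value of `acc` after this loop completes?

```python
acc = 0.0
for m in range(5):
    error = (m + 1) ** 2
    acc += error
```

Sum of squared losses 1² + 2² + ... + 5²
`acc` takes the values: 0.0 → 1.0 → 5.0 → 14.0 → 30.0 → 55.0

Answer: 55.0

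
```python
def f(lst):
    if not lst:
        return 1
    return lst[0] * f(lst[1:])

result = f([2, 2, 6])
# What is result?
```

Product over [2, 2, 6] = 2 * 2 * 6 = 24

Answer: 24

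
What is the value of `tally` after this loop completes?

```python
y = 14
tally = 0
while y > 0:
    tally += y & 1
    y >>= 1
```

Count set bits in 14 (binary: 0b1110)
`tally` takes the values: 0 → 1 → 2 → 3

Answer: 3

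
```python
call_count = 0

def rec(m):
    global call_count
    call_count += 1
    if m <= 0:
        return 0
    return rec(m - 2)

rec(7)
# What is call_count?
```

Linear recursion stepping by 2: 5 calls from m=7 down to ≤0.

Answer: 5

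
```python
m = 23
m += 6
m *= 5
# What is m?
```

Trace:
`m = 23` → m = 23
`m += 6` → m = 29
`m *= 5` → m = 145
So m = 145

Answer: 145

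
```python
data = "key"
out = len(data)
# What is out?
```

Trace:
`data = "key"` → data = 'key'
`out = len(data)` → out = 3
So out = 3

Answer: 3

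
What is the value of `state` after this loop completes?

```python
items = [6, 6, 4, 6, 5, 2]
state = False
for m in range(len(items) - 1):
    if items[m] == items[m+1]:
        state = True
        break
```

Check consecutive duplicates in [6, 6, 4, 6, 5, 2]
`state` takes the values: False → True

Answer: True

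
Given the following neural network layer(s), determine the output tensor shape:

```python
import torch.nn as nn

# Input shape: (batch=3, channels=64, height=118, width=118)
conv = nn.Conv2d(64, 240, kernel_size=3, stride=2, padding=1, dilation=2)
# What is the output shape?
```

Input: (3, 64, 118, 118) -> Output: (3, 240, 58, 58)

Answer: (3, 240, 58, 58)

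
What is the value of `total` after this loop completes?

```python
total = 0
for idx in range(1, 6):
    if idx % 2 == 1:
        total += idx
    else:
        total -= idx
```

Add odd, subtract even
`total` takes the values: 0 → 1 → -1 → 2 → -2 → 3

Answer: 3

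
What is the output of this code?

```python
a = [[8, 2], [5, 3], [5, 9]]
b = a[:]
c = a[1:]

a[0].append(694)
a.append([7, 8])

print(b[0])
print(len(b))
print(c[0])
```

Key concept: slice with nested mutation.
Step by step:
`a = [[8, 2], [5, 3], [5, 9]]` → a = [[8, 2], [5, 3], [5, 9]]
`b = a[:]` → b = [[8, 2], [5, 3], [5, 9]]
`c = a[1:]` → c = [[5, 3], [5, 9]]
`a[0].append(694)` → a = [[8, 2, 694], [5, 3], [5, 9]]; b = [[8, 2, 694], [5, 3], [5, 9]]
`a.append([7, 8])` → a = [[8, 2, 694], [5, 3], [5, 9], [7, 8]]
`print(b[0])` → prints [8, 2, 694]
`print(len(b))` → prints 3
`print(c[0])` → prints [5, 3]

Answer:
[8, 2, 694]
3
[5, 3]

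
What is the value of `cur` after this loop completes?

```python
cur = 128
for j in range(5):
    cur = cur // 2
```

Halve 5 times: 128 // 2^5 = 4
`cur` takes the values: 128 → 64 → 32 → 16 → 8 → 4

Answer: 4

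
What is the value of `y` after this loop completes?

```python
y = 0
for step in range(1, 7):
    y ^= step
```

XOR of 1 to 6
`y` takes the values: 0 → 1 → 3 → 0 → 4 → 1 → 7

Answer: 7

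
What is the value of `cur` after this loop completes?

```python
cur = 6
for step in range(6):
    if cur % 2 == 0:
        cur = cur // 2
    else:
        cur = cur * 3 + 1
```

Collatz-style transformation from 6
`cur` takes the values: 6 → 3 → 10 → 5 → 16 → 8 → 4

Answer: 4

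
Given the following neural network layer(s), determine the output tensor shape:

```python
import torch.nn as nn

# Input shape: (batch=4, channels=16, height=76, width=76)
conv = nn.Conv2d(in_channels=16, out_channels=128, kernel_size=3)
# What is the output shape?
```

Input: (4, 16, 76, 76) -> Output: (4, 128, 74, 74)

Answer: (4, 128, 74, 74)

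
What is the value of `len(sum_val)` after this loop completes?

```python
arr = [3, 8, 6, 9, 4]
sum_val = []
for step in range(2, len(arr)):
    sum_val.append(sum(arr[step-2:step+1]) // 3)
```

Number of 3-element averages
`sum_val` takes the values: [] → [5] → [5, 7] → [5, 7, 6]
So `len(sum_val)` = 3

Answer: 3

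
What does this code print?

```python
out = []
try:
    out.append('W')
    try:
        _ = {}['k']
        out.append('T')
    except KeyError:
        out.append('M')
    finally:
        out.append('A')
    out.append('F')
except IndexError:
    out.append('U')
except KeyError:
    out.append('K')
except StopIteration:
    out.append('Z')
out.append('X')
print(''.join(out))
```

Execution trace: 'W' (try body) → 'M' (inner except KeyError) → 'A' (inner finally) → 'F' (try body, no exception) → 'X' (after the try/except). Output: WMAFX

Answer: WMAFX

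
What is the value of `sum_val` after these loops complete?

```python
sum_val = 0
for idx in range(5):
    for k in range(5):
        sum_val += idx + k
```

Sum of all idx+k for idx,k in 5x5
`sum_val` takes the values: 0 → 1 → 3 → 6 → 10 → 11 → 13 → 16 → 20 → 25 → 27 → 30 → 34 → 39 → 45 → 48 → 52 → 57 → 63 → 70 → 74 → 79 → 85 → 92 → 100

Answer: 100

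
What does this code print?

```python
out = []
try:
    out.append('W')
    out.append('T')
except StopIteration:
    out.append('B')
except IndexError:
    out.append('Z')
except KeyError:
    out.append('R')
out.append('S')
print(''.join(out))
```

Execution trace: 'W' (try body) → 'T' (try body, no exception) → 'S' (after the try/except). Output: WTS

Answer: WTS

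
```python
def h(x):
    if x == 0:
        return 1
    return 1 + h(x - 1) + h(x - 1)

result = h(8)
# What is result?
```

h(x) = 1 + 2·h(x-1), h(0)=1. Closed form: (1+1)·2^8 - 1 = 511.

Answer: 511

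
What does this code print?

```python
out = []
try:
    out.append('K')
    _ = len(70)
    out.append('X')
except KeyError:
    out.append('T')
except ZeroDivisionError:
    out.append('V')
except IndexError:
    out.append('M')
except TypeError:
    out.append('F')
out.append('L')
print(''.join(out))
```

Execution trace: 'K' (try body) → 'F' (except TypeError) → 'L' (after the try/except). Output: KFL

Answer: KFL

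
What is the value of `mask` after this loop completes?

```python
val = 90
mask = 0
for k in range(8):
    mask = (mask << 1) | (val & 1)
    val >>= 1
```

Reverse lowest 8 bits of 90
`mask` takes the values: 0 → 1 → 2 → 5 → 11 → 22 → 45 → 90

Answer: 90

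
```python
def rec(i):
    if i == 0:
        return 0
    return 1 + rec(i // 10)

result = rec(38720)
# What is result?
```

Count of digits of 38720: 5

Answer: 5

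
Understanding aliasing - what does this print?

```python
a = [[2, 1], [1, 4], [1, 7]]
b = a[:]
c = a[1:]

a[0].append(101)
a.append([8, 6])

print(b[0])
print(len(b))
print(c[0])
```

Key concept: slice with nested mutation.
Step by step:
`a = [[2, 1], [1, 4], [1, 7]]` → a = [[2, 1], [1, 4], [1, 7]]
`b = a[:]` → b = [[2, 1], [1, 4], [1, 7]]
`c = a[1:]` → c = [[1, 4], [1, 7]]
`a[0].append(101)` → a = [[2, 1, 101], [1, 4], [1, 7]]; b = [[2, 1, 101], [1, 4], [1, 7]]
`a.append([8, 6])` → a = [[2, 1, 101], [1, 4], [1, 7], [8, 6]]
`print(b[0])` → prints [2, 1, 101]
`print(len(b))` → prints 3
`print(c[0])` → prints [1, 4]

Answer:
[2, 1, 101]
3
[1, 4]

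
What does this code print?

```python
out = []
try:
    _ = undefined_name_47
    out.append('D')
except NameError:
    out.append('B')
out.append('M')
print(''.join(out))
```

Execution trace: 'B' (except NameError) → 'M' (after the try/except). Output: BM

Answer: BM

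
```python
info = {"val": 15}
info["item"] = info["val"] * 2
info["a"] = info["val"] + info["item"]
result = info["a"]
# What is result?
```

Trace:
`info = {"val": 15}` → info = {'val': 15}
`info["item"] = info["val"] * 2` → info = {'val': 15, 'item': 30}
`info["a"] = info["val"] + info["item"]` → info = {'val': 15, 'item': 30, 'a': 45}
`result = info["a"]` → result = 45
So result = 45

Answer: 45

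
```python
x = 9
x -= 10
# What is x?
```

Trace:
`x = 9` → x = 9
`x -= 10` → x = -1
So x = -1

Answer: -1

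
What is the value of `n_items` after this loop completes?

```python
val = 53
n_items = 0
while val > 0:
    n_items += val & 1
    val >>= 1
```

Count set bits in 53 (binary: 0b110101)
`n_items` takes the values: 0 → 1 → 2 → 3 → 4

Answer: 4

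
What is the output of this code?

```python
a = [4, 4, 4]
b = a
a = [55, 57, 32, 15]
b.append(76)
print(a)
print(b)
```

Key concept: rebinding vs mutation: a is rebound to a new list, b still points at the original.
Step by step:
`a = [4, 4, 4]` → a = [4, 4, 4]
`b = a` → b = [4, 4, 4] (same object as a)
`a = [55, 57, 32, 15]` → a = [55, 57, 32, 15]
`b.append(76)` → b = [4, 4, 4, 76]
`print(a)` → prints [55, 57, 32, 15]
`print(b)` → prints [4, 4, 4, 76]

Answer:
[55, 57, 32, 15]
[4, 4, 4, 76]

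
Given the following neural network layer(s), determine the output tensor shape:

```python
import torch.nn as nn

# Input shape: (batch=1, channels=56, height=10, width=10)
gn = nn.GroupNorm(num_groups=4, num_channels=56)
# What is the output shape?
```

Input: (1, 56, 10, 10) -> Output: (1, 56, 10, 10)

Answer: (1, 56, 10, 10)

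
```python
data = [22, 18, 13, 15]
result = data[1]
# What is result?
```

Trace:
`data = [22, 18, 13, 15]` → data = [22, 18, 13, 15]
`result = data[1]` → result = 18
So result = 18

Answer: 18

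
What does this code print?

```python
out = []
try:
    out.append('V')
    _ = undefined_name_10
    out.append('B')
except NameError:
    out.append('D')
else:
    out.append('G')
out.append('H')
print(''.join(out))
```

Execution trace: 'V' (try body) → 'D' (except NameError) → 'H' (after the try/except). Output: VDH

Answer: VDH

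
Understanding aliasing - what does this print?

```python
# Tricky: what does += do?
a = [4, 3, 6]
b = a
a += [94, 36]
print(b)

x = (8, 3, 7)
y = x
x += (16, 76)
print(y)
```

Key concept: += behavior differs for mutable vs immutable.
Step by step:
`a = [4, 3, 6]` → a = [4, 3, 6]
`b = a` → b = [4, 3, 6] (same object as a)
`a += [94, 36]` → a = [4, 3, 6, 94, 36] (same object as b); b = [4, 3, 6, 94, 36] (same object as a)
`print(b)` → prints [4, 3, 6, 94, 36]
`x = (8, 3, 7)` → x = (8, 3, 7)
`y = x` → y = (8, 3, 7)
`x += (16, 76)` → x = (8, 3, 7, 16, 76)
`print(y)` → prints (8, 3, 7)

Answer:
[4, 3, 6, 94, 36]
(8, 3, 7)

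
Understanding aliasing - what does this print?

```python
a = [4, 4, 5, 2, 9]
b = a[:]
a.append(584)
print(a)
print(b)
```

Key concept: slice [:] creates copy.
Step by step:
`a = [4, 4, 5, 2, 9]` → a = [4, 4, 5, 2, 9]
`b = a[:]` → b = [4, 4, 5, 2, 9]
`a.append(584)` → a = [4, 4, 5, 2, 9, 584]
`print(a)` → prints [4, 4, 5, 2, 9, 584]
`print(b)` → prints [4, 4, 5, 2, 9]

Answer:
[4, 4, 5, 2, 9, 584]
[4, 4, 5, 2, 9]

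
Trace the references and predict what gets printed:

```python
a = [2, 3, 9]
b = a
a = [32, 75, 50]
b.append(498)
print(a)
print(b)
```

Key concept: rebinding vs mutation: a is rebound to a new list, b still points at the original.
Step by step:
`a = [2, 3, 9]` → a = [2, 3, 9]
`b = a` → b = [2, 3, 9] (same object as a)
`a = [32, 75, 50]` → a = [32, 75, 50]
`b.append(498)` → b = [2, 3, 9, 498]
`print(a)` → prints [32, 75, 50]
`print(b)` → prints [2, 3, 9, 498]

Answer:
[32, 75, 50]
[2, 3, 9, 498]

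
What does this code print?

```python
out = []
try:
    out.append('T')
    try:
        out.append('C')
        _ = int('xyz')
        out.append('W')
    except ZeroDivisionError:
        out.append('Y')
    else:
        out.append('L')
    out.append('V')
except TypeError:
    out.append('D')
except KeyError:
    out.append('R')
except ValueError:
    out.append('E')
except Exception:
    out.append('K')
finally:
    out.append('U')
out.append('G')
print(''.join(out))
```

Execution trace: 'T' (try body) → 'C' (inner try body) → 'E' (except ValueError) → 'U' (finally) → 'G' (after the try/except). Output: TCEUG

Answer: TCEUG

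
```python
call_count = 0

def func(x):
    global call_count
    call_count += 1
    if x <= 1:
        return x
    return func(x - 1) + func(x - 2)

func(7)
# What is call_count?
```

Calls(x) = 1 + Calls(x-1) + Calls(x-2); Calls(0)=Calls(1)=1. For x=7 this gives 41.

Answer: 41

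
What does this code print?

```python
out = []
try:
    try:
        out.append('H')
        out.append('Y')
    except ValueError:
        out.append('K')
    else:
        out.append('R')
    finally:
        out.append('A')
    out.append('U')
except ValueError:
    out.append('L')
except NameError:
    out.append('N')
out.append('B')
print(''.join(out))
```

Execution trace: 'H' (inner try body) → 'Y' (inner try body, no exception) → 'R' (inner else) → 'A' (inner finally) → 'U' (try body, no exception) → 'B' (after the try/except). Output: HYRAUB

Answer: HYRAUB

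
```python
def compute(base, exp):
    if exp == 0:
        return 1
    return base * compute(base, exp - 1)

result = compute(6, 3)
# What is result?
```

compute(6, 3) = 6 * 6 * 6 = 216

Answer: 216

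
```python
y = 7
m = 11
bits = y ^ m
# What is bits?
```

Trace:
`y = 7` → y = 7
`m = 11` → m = 11
`bits = y ^ m` → bits = 12
So bits = 12

Answer: 12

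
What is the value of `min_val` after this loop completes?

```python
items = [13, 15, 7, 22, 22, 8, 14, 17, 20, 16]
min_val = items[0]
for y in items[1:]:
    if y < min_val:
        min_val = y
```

Minimum of [13, 15, 7, 22, 22, 8, 14, 17, 20, 16]
`min_val` takes the values: 13 → 7

Answer: 7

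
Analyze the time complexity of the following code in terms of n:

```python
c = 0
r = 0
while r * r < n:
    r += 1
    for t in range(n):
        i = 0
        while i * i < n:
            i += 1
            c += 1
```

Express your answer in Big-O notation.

Each loop level contributes: √n × n × √n. Multiplying the contributions gives O(n^2).

Answer: O(n^2)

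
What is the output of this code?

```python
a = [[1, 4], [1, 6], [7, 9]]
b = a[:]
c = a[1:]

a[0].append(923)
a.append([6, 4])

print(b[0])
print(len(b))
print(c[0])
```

Key concept: slice with nested mutation.
Step by step:
`a = [[1, 4], [1, 6], [7, 9]]` → a = [[1, 4], [1, 6], [7, 9]]
`b = a[:]` → b = [[1, 4], [1, 6], [7, 9]]
`c = a[1:]` → c = [[1, 6], [7, 9]]
`a[0].append(923)` → a = [[1, 4, 923], [1, 6], [7, 9]]; b = [[1, 4, 923], [1, 6], [7, 9]]
`a.append([6, 4])` → a = [[1, 4, 923], [1, 6], [7, 9], [6, 4]]
`print(b[0])` → prints [1, 4, 923]
`print(len(b))` → prints 3
`print(c[0])` → prints [1, 6]

Answer:
[1, 4, 923]
3
[1, 6]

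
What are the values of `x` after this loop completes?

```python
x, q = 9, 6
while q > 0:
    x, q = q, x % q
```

GCD of 9 and 6
`x` takes the values: 9 → 6 → 3

Answer: 3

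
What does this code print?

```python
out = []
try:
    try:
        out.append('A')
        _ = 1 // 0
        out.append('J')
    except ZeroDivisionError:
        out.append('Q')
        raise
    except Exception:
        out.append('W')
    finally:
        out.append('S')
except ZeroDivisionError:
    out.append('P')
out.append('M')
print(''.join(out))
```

Execution trace: 'A' (inner try body) → 'Q' (inner except ZeroDivisionError) → 'S' (inner finally) → 'P' (outer except ZeroDivisionError) → 'M' (after the try/except). Output: AQSPM

Answer: AQSPM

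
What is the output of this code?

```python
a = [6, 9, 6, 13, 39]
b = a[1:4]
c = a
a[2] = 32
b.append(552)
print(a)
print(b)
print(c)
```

Key concept: slice vs alias.
Step by step:
`a = [6, 9, 6, 13, 39]` → a = [6, 9, 6, 13, 39]
`b = a[1:4]` → b = [9, 6, 13]
`c = a` → c = [6, 9, 6, 13, 39] (same object as a)
`a[2] = 32` → a = [6, 9, 32, 13, 39] (same object as c); c = [6, 9, 32, 13, 39] (same object as a)
`b.append(552)` → b = [9, 6, 13, 552]
`print(a)` → prints [6, 9, 32, 13, 39]
`print(b)` → prints [9, 6, 13, 552]
`print(c)` → prints [6, 9, 32, 13, 39]

Answer:
[6, 9, 32, 13, 39]
[9, 6, 13, 552]
[6, 9, 32, 13, 39]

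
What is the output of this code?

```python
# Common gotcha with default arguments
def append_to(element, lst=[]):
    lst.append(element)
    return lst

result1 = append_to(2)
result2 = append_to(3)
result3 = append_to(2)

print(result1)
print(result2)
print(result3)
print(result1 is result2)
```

Key concept: mutable default argument gotcha.
Step by step:
`result1 = append_to(2)` → result1 = [2]
`result2 = append_to(3)` → result1 = [2, 3] (same object as result2); result2 = [2, 3] (same object as result1)
`result3 = append_to(2)` → result1 = [2, 3, 2] (same object as result2, result3); result2 = [2, 3, 2] (same object as result1, result3); result3 = [2, 3, 2] (same object as result1, result2)
`print(result1)` → prints [2, 3, 2]
`print(result2)` → prints [2, 3, 2]
`print(result3)` → prints [2, 3, 2]
`print(result1 is result2)` → prints True

Answer:
[2, 3, 2]
[2, 3, 2]
[2, 3, 2]
True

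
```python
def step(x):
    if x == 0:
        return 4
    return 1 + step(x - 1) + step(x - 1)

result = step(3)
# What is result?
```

step(x) = 1 + 2·step(x-1), step(0)=4. Closed form: (4+1)·2^3 - 1 = 39.

Answer: 39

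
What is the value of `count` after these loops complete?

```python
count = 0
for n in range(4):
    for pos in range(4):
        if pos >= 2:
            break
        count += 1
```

Inner breaks at 2, outer runs 4 times
`count` takes the values: 0 → 1 → 2 → 3 → 4 → 5 → 6 → 7 → 8

Answer: 8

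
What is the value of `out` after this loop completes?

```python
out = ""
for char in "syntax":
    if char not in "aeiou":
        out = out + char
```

Remove vowels from 'syntax'
`out` takes the values: "" → "s" → "sy" → "syn" → "synt" → "syntx"

Answer: "syntx"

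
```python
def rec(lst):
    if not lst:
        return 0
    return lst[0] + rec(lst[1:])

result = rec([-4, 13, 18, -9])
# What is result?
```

(-4) + 13 + 18 + (-9) + 0 = 18

Answer: 18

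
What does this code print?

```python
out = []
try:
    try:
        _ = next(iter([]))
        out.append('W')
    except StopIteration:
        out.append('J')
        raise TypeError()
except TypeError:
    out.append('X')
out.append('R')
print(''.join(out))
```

Execution trace: 'J' (inner except StopIteration) → 'X' (outer except TypeError) → 'R' (after the try/except). Output: JXR

Answer: JXR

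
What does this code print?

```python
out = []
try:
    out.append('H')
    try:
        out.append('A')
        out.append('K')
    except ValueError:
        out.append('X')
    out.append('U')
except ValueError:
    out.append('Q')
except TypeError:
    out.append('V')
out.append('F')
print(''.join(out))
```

Execution trace: 'H' (try body) → 'A' (inner try body) → 'K' (inner try body, no exception) → 'U' (try body, no exception) → 'F' (after the try/except). Output: HAKUF

Answer: HAKUF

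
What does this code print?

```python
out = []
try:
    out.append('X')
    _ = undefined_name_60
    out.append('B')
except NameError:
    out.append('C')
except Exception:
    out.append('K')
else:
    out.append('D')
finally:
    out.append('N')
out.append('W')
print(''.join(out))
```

Execution trace: 'X' (try body) → 'C' (except NameError) → 'N' (finally) → 'W' (after the try/except). Output: XCNW

Answer: XCNW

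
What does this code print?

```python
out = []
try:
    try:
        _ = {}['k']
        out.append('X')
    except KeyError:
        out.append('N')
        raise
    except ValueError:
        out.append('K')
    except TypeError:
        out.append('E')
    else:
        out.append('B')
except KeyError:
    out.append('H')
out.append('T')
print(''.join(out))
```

Execution trace: 'N' (inner except KeyError) → 'H' (outer except KeyError) → 'T' (after the try/except). Output: NHT

Answer: NHT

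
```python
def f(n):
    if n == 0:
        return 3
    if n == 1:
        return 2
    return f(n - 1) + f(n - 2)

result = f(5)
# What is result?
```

Build up from base cases: f(0)=3, f(1)=2, f(2)=5, f(3)=7, f(4)=12, f(5)=19

Answer: 19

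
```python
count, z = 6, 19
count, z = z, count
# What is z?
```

Trace:
`count, z = 6, 19` → count = 6; z = 19
`count, z = z, count` → count = 19; z = 6
So z = 6

Answer: 6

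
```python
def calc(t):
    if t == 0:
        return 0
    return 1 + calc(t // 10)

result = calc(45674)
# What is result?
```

Count of digits of 45674: 5

Answer: 5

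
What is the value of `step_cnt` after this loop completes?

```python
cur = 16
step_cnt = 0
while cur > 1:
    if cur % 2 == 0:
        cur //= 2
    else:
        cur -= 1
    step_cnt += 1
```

Steps to reduce 16 to 1
`step_cnt` takes the values: 0 → 1 → 2 → 3 → 4

Answer: 4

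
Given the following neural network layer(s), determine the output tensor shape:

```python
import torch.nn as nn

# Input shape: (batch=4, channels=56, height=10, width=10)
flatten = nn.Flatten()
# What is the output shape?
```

Input: (4, 56, 10, 10) -> Output: (4, 5600)

Answer: (4, 5600)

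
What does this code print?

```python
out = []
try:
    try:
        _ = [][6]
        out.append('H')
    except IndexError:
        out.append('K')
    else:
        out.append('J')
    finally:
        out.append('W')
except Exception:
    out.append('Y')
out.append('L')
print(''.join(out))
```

Execution trace: 'K' (inner except IndexError) → 'W' (inner finally) → 'L' (after the try/except). Output: KWL

Answer: KWL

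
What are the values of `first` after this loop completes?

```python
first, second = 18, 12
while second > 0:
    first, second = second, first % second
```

GCD of 18 and 12
`first` takes the values: 18 → 12 → 6

Answer: 6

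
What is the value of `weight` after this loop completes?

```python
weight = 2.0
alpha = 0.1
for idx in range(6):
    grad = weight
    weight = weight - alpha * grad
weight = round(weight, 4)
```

Gradient descent: w = 2.0 * (1 - 0.1)^6
`weight` takes the values: 2.0 → 1.8 → 1.62 → 1.458 → 1.3122 → 1.18098 → 1.062882 → 1.0629

Answer: 1.0629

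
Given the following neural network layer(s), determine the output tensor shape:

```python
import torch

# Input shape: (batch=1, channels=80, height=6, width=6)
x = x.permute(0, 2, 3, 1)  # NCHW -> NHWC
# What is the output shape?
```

Input: (1, 80, 6, 6) -> Output: (1, 6, 6, 80)

Answer: (1, 6, 6, 80)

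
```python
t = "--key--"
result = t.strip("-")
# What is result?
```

Trace:
`t = "--key--"` → t = '--key--'
`result = t.strip("-")` → result = 'key'
So result = 'key'

Answer: 'key'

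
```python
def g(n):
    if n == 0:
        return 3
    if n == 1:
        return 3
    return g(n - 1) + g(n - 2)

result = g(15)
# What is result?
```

Build up from base cases: g(0)=3, g(1)=3, g(2)=6, g(3)=9, g(4)=15, g(5)=24, g(6)=39, ..., g(15)=2961

Answer: 2961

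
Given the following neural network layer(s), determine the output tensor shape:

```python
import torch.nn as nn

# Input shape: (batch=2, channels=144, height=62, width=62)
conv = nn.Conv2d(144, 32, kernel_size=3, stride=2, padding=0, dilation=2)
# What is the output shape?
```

Input: (2, 144, 62, 62) -> Output: (2, 32, 29, 29)

Answer: (2, 32, 29, 29)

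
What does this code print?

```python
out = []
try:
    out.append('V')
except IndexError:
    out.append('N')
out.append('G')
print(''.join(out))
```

Execution trace: 'V' (try body, no exception) → 'G' (after the try/except). Output: VG

Answer: VG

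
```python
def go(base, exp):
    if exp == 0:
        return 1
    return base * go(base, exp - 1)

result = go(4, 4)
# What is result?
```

go(4, 4) = 4 * 4 * 4 * 4 = 256

Answer: 256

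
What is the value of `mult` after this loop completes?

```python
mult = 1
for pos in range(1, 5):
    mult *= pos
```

4! = 24
`mult` takes the values: 1 → 2 → 6 → 24

Answer: 24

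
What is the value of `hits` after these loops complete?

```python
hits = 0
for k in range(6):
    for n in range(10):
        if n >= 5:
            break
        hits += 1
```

Inner breaks at 5, outer runs 6 times
`hits` takes the values: 0 → 1 → 2 → 3 → 4 → 5 → 6 → 7 → 8 → 9 → 10 → 11 → 12 → 13 → 14 → 15 → 16 → 17 → 18 → 19 → 20 → 21 → 22 → 23 → 24 → 25 → 26 → 27 → 28 → 29 → 30

Answer: 30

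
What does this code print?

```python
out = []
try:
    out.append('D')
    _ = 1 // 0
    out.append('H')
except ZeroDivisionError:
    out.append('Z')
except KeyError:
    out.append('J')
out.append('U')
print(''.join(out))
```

Execution trace: 'D' (try body) → 'Z' (except ZeroDivisionError) → 'U' (after the try/except). Output: DZU

Answer: DZU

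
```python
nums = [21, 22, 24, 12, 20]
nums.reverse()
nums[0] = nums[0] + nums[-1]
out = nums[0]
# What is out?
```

Trace:
`nums = [21, 22, 24, 12, 20]` → nums = [21, 22, 24, 12, 20]
`nums.reverse()` → nums = [20, 12, 24, 22, 21]
`nums[0] = nums[0] + nums[-1]` → nums = [41, 12, 24, 22, 21]
`out = nums[0]` → out = 41
So out = 41

Answer: 41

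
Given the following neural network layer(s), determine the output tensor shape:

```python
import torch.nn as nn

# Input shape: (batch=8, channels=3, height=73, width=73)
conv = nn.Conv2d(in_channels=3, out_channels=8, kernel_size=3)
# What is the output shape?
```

Input: (8, 3, 73, 73) -> Output: (8, 8, 71, 71)

Answer: (8, 8, 71, 71)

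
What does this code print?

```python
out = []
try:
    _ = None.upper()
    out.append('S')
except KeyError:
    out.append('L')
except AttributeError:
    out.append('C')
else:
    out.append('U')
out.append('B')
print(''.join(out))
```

Execution trace: 'C' (except AttributeError) → 'B' (after the try/except). Output: CB

Answer: CB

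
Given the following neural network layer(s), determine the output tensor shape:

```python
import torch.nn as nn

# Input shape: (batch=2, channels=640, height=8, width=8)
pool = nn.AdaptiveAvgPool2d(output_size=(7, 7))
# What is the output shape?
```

Input: (2, 640, 8, 8) -> Output: (2, 640, 7, 7)

Answer: (2, 640, 7, 7)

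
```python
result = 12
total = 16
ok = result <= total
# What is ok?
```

Trace:
`result = 12` → result = 12
`total = 16` → total = 16
`ok = result <= total` → ok = True
So ok = True

Answer: True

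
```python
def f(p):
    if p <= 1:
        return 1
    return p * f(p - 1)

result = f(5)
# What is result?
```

f(5) = 5 * 4 * 3 * 2 * 1 = 120

Answer: 120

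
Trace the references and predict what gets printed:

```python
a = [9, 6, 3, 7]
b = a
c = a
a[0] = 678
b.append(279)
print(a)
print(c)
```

Key concept: multiple aliases.
Step by step:
`a = [9, 6, 3, 7]` → a = [9, 6, 3, 7]
`b = a` → b = [9, 6, 3, 7] (same object as a)
`c = a` → c = [9, 6, 3, 7] (same object as a, b)
`a[0] = 678` → a = [678, 6, 3, 7] (same object as b, c); b = [678, 6, 3, 7] (same object as a, c); c = [678, 6, 3, 7] (same object as a, b)
`b.append(279)` → a = [678, 6, 3, 7, 279] (same object as b, c); b = [678, 6, 3, 7, 279] (same object as a, c); c = [678, 6, 3, 7, 279] (same object as a, b)
`print(a)` → prints [678, 6, 3, 7, 279]
`print(c)` → prints [678, 6, 3, 7, 279]

Answer:
[678, 6, 3, 7, 279]
[678, 6, 3, 7, 279]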